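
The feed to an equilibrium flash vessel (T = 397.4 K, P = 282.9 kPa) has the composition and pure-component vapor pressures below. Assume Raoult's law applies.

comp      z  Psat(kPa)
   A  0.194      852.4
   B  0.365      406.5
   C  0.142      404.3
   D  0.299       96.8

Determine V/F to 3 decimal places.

Raoult's law: Kᵢ = Pᵢˢᵃᵗ/P = Pᵢˢᵃᵗ/282.9.
  K_A = 852.4/282.9 = 3.01308, K_B = 406.5/282.9 = 1.43690, K_C = 404.3/282.9 = 1.42913, K_D = 96.8/282.9 = 0.34217
Rachford–Rice: g(V/F) = Σ zᵢ(Kᵢ−1)/(1+V/F(Kᵢ−1)) = 0.
Feasibility: ΣzᵢKᵢ = 1.414, Σzᵢ/Kᵢ = 1.292 — both > 1, two phases present.
Iterate (Newton) starting at V/F = 0.58:
  V/F = 0.580: g = 0.0382, g' = -0.567 → V/F = 0.647
  V/F = 0.647: g = -0.0010, g' = -0.599 → V/F = 0.646
Converged at V/F = 0.646.

V/F = 0.646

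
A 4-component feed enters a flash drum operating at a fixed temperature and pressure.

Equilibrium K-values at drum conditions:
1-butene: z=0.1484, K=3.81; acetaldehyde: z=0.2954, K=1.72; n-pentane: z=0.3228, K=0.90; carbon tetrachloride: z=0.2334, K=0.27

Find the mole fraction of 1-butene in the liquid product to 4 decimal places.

Rachford–Rice: g(V/F) = Σ zᵢ(Kᵢ−1)/(1+V/F(Kᵢ−1)) = 0.
Check two-phase: ΣzᵢKᵢ = 1.4270 > 1 and Σzᵢ/Kᵢ = 1.4338 > 1, so g(0) = 0.4270 > 0 and g(1) = -0.4338 < 0.
Newton iteration, V/F⁰ = 0.49:
  V/F = 0.4900: g = 0.03345, g' = -0.5961 → V/F = 0.5461
  V/F = 0.5461: g = -0.00029, g' = -0.6089 → V/F = 0.5456
Converged at V/F = 0.5456.
Compositions from xᵢ = zᵢ/(1+V/F(Kᵢ−1)), yᵢ = Kᵢxᵢ:
  1-butene: x = 0.0586, y = 0.2232
  acetaldehyde: x = 0.2121, y = 0.3648
  n-pentane: x = 0.3414, y = 0.3073
  carbon tetrachloride: x = 0.3879, y = 0.1047

x_1-butene = 0.0586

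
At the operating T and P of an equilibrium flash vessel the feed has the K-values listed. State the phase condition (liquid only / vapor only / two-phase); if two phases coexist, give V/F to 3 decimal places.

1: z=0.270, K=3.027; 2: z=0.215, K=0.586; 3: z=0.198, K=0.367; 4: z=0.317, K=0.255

ΣzᵢKᵢ = 1.097; Σzᵢ/Kᵢ = 2.239.
Both exceed 1, so a two-phase solution exists.
Rachford–Rice: g(ψ) = Σ zᵢ(Kᵢ−1)/(1+ψ(Kᵢ−1)) = 0.
Newton iteration, ψ⁰ = 0.5:
  ψ = 0.500: g = -0.4002, g' = -0.949 → ψ = 0.078
  ψ = 0.078: g = -0.0023, g' = -1.152 → ψ = 0.076
Converged at ψ = 0.076.

two-phase, V/F = 0.076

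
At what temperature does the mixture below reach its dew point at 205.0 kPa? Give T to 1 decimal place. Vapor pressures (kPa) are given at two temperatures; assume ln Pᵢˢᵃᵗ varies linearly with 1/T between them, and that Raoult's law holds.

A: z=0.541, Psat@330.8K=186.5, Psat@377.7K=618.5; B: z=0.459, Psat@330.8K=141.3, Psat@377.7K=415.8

Dew-point temperature: Σzᵢ·P/Pᵢˢᵃᵗ(T) = 1. Interpolate ln Pᵢˢᵃᵗ = aᵢ + bᵢ/T.
  T = 330.8 K: ΣzᵢP/Pᵢˢᵃᵗ = 1.2606
  T = 377.7 K: ΣzᵢP/Pᵢˢᵃᵗ = 0.4056
  T = 354.2 K: ΣzᵢP/Pᵢˢᵃᵗ = 0.6892
  T = 342.5 K: ΣzᵢP/Pᵢˢᵃᵗ = 0.9224
  T = 336.6 K: ΣzᵢP/Pᵢˢᵃᵗ = 1.0768
  T = 339.6 K: ΣzᵢP/Pᵢˢᵃᵗ = 0.9947
  T = 338.1 K: ΣzᵢP/Pᵢˢᵃᵗ = 1.0347
Interpolating between 338.1 K and 339.6 K gives T ≈ 339.4 K.

T = 339.4 K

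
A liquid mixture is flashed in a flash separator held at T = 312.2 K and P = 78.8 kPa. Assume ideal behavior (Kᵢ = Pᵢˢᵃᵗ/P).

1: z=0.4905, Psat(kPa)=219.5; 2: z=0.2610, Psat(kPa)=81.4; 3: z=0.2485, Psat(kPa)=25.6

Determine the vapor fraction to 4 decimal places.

Raoult's law: Kᵢ = Pᵢˢᵃᵗ/P = Pᵢˢᵃᵗ/78.8.
  K_1 = 219.5/78.8 = 2.785533, K_2 = 81.4/78.8 = 1.032995, K_3 = 25.6/78.8 = 0.324873
Newton iteration, ψ⁰ = 0.5:
  ψ = 0.5000: g = 0.21792, g' = -0.6949 → ψ = 0.8136
  ψ = 0.8136: g = -0.00677, g' = -0.8178 → ψ = 0.8053
Converged at ψ = 0.8053.

ψ = 0.8053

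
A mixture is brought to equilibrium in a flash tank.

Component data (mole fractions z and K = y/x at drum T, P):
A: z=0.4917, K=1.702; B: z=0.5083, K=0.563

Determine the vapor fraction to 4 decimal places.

ψ = 0.4011

Rachford–Rice: g(ψ) = Σ zᵢ(Kᵢ−1)/(1+ψ(Kᵢ−1)) = 0.
Feasibility: ΣzᵢKᵢ = 1.1230, Σzᵢ/Kᵢ = 1.1917 — both > 1, two phases present.
Binary case is linear: z₁(K₁−1)(1+ψ(K₂−1)) + z₂(K₂−1)(1+ψ(K₁−1)) = 0
⇒ ψ = [z₁(K₁−1)+z₂(K₂−1)] / [−(K₁−1)(K₂−1)] = 0.12305/0.30677 = 0.4011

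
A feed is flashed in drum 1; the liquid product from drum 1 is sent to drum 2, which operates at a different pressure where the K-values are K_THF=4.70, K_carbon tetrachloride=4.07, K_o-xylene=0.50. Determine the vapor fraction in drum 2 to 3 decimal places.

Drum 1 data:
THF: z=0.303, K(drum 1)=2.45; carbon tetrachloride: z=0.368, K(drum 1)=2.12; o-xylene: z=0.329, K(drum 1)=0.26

Drum 1:
Material balance + equilibrium reduce to Σ zᵢ(Kᵢ−1)/(1+ψ₁(Kᵢ−1)) = 0.
Check two-phase: ΣzᵢKᵢ = 1.608 > 1 and Σzᵢ/Kᵢ = 1.563 > 1, so g(0) = 0.608 > 0 and g(1) = -0.563 < 0.
Newton iteration, ψ₁⁰ = 0.62:
  ψ₁ = 0.620: g = 0.0248, g' = -0.953 → ψ₁ = 0.646
Converged at ψ₁ = 0.646.
Drum-1 compositions:
  THF: x = 0.157, y = 0.383
  carbon tetrachloride: x = 0.214, y = 0.453
  o-xylene: x = 0.630, y = 0.164
Drum-2 feed = drum-1 liquid: z₂ = (0.1565, 0.2136, 0.6299).
Drum 2:
Material balance + equilibrium reduce to Σ zᵢ(Kᵢ−1)/(1+ψ₂(Kᵢ−1)) = 0.
Feasibility: ΣzᵢKᵢ = 1.920, Σzᵢ/Kᵢ = 1.346 — both > 1, two phases present.
Iterate (Newton) starting at ψ₂ = 0.5:
  ψ₂ = 0.500: g = 0.0419, g' = -0.857 → ψ₂ = 0.549
  ψ₂ = 0.549: g = 0.0012, g' = -0.812 → ψ₂ = 0.550
Converged at ψ₂ = 0.550.
  THF: x = 0.052, y = 0.242
  carbon tetrachloride: x = 0.079, y = 0.323
  o-xylene: x = 0.869, y = 0.435

V/F (drum 2) = 0.550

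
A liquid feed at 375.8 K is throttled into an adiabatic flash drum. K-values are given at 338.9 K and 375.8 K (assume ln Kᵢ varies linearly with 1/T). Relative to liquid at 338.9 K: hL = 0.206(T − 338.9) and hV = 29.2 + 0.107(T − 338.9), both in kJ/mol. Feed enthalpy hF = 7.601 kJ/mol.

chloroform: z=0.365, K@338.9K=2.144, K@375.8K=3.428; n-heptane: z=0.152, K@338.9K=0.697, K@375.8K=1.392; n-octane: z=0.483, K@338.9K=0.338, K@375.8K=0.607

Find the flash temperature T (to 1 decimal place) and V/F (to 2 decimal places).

T = 345.5 K, V/F = 0.22

Adiabatic flash: solve Rachford–Rice at each trial T, then check hF = ψ·hV(T) + (1−ψ)·hL(T).
  T = 338.9 K: K = (2.144, 0.697, 0.338), RR gives ψ = 0.077, H_out = 2.234 kJ/mol
  T = 375.8 K: K = (3.428, 1.392, 0.607), RR gives ψ = 0.971, H_out = 32.417 kJ/mol
  T = 357.4 K: K = (2.746, 1.004, 0.460), RR gives ψ = 0.472, H_out = 16.732 kJ/mol
  T = 348.1 K: K = (2.433, 0.840, 0.396), RR gives ψ = 0.274, H_out = 9.656 kJ/mol
  T = 343.5 K: K = (2.286, 0.766, 0.366), RR gives ψ = 0.177, H_out = 6.049 kJ/mol
  T = 345.8 K: K = (2.359, 0.802, 0.381), RR gives ψ = 0.226, H_out = 7.871 kJ/mol
Linear interpolation between T = 343.5 (H_out = 6.049) and T = 345.8 (H_out = 7.871) on hF = 7.601 gives T ≈ 345.5 K, at which ψ = 0.22.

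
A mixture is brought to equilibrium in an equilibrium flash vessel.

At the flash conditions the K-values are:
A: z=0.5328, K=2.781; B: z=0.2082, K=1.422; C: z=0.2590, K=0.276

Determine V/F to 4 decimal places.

Material balance + equilibrium reduce to Σ zᵢ(Kᵢ−1)/(1+V/F(Kᵢ−1)) = 0.
Check two-phase: ΣzᵢKᵢ = 1.8493 > 1 and Σzᵢ/Kᵢ = 1.2764 > 1, so g(0) = 0.8493 > 0 and g(1) = -0.2764 < 0.
Newton–Raphson from V/F = 0.5:
  V/F = 0.5000: g = 0.28058, g' = -0.8317 → V/F = 0.8374
  V/F = 0.8374: g = -0.03043, g' = -1.1682 → V/F = 0.8113
  V/F = 0.8113: g = -0.00090, g' = -1.1007 → V/F = 0.8105
Converged at V/F = 0.8105.

V/F = 0.8105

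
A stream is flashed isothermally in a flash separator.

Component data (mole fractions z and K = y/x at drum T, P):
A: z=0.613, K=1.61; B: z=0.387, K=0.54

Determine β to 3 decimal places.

β = 0.698

Material balance + equilibrium reduce to Σ zᵢ(Kᵢ−1)/(1+β(Kᵢ−1)) = 0.
g(0) = ΣzᵢKᵢ − 1 = 0.196 and g(1) = 1 − Σzᵢ/Kᵢ = -0.097, so a root lies in (0, 1).
Newton–Raphson from β = 0.69:
  β = 0.690: g = 0.0024, g' = -0.289 → β = 0.698
Converged at β = 0.698.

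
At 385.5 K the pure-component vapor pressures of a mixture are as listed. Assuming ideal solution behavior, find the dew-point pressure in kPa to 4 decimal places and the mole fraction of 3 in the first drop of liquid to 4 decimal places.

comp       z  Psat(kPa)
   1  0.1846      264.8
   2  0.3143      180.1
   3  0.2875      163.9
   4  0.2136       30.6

At the dew point ψ → 1, so Σzᵢ/Kᵢ = 1 with Kᵢ = Pᵢˢᵃᵗ/P ⇒ 1/P = Σzᵢ/Pᵢˢᵃᵗ.
1/P = 0.1846/264.8 + 0.3143/180.1 + 0.2875/163.9 + 0.2136/30.6 = 0.0111768 ⇒ P = 89.4712 kPa
xᵢ = zᵢP/Pᵢˢᵃᵗ ⇒ x_3 = 0.2875·89.4712/163.9 = 0.1569

Pdew = 89.4712 kPa, x_3 = 0.1569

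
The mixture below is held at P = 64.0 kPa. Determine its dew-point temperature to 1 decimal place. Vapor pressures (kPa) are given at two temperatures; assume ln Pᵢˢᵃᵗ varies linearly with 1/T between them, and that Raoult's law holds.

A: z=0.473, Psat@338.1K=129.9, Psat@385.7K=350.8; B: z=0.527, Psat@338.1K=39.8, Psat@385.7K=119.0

Dew-point temperature: Σzᵢ·P/Pᵢˢᵃᵗ(T) = 1. Interpolate ln Pᵢˢᵃᵗ = aᵢ + bᵢ/T.
  T = 338.1 K: ΣzᵢP/Pᵢˢᵃᵗ = 1.0805
  T = 385.7 K: ΣzᵢP/Pᵢˢᵃᵗ = 0.3697
  T = 361.9 K: ΣzᵢP/Pᵢˢᵃᵗ = 0.6100
  T = 350.0 K: ΣzᵢP/Pᵢˢᵃᵗ = 0.8039
  T = 344.1 K: ΣzᵢP/Pᵢˢᵃᵗ = 0.9285
  T = 341.1 K: ΣzᵢP/Pᵢˢᵃᵗ = 1.0009
  T = 342.6 K: ΣzᵢP/Pᵢˢᵃᵗ = 0.9639
Interpolating between 341.1 K and 342.6 K gives T ≈ 341.1 K.

T = 341.1 K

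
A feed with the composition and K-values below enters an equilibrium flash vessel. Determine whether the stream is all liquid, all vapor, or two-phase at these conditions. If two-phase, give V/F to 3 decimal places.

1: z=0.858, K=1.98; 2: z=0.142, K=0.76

all vapor

ΣzᵢKᵢ = 1.807; Σzᵢ/Kᵢ = 0.620.
Since Σzᵢ/Kᵢ < 1 the mixture is above its dew point — single vapor phase.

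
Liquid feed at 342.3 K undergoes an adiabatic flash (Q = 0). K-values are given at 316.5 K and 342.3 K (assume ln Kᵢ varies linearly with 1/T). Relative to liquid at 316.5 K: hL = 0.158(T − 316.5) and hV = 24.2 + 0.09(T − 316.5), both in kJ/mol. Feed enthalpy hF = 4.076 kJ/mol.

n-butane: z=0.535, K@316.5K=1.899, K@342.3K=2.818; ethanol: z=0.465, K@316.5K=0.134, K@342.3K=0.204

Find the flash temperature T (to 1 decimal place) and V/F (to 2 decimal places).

T = 319.3 K, V/F = 0.15

Adiabatic flash: solve Rachford–Rice at each trial T, then check hF = ψ·hV(T) + (1−ψ)·hL(T).
  T = 316.5 K: K = (1.899, 0.134), RR gives ψ = 0.101, H_out = 2.433 kJ/mol
  T = 342.3 K: K = (2.818, 0.204), RR gives ψ = 0.416, H_out = 13.421 kJ/mol
  T = 329.4 K: K = (2.331, 0.167), RR gives ψ = 0.293, H_out = 8.866 kJ/mol
  T = 322.9 K: K = (2.107, 0.150), RR gives ψ = 0.209, H_out = 5.978 kJ/mol
  T = 319.7 K: K = (2.001, 0.142), RR gives ψ = 0.159, H_out = 4.316 kJ/mol
  T = 318.1 K: K = (1.950, 0.138), RR gives ψ = 0.131, H_out = 3.406 kJ/mol
Linear interpolation between T = 318.1 (H_out = 3.406) and T = 319.7 (H_out = 4.316) on hF = 4.076 gives T ≈ 319.3 K, at which ψ = 0.15.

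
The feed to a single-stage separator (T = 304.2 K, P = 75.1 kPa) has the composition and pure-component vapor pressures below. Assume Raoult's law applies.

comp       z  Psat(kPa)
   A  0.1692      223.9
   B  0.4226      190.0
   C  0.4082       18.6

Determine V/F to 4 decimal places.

V/F = 0.5389

Raoult's law: Kᵢ = Pᵢˢᵃᵗ/P = Pᵢˢᵃᵗ/75.1.
  K_A = 223.9/75.1 = 2.981358, K_B = 190.0/75.1 = 2.529960, K_C = 18.6/75.1 = 0.247670
Rachford–Rice: g(V/F) = Σ zᵢ(Kᵢ−1)/(1+V/F(Kᵢ−1)) = 0.
g(0) = ΣzᵢKᵢ − 1 = 0.6747 and g(1) = 1 − Σzᵢ/Kᵢ = -0.8720, so a root lies in (0, 1).
Newton iteration, V/F⁰ = 0.5:
  V/F = 0.5000: g = 0.04246, g' = -1.0788 → V/F = 0.5394
  V/F = 0.5394: g = -0.00050, g' = -1.1065 → V/F = 0.5389
Converged at V/F = 0.5389.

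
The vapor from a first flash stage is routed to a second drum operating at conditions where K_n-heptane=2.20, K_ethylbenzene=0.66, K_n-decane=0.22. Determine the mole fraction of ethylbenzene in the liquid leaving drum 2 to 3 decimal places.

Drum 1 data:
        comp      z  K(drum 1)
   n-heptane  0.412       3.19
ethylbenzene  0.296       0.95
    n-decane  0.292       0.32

Drum 1:
Newton–Raphson from ψ₁ = 0.32:
  ψ₁ = 0.320: g = 0.2617, g' = -0.904 → ψ₁ = 0.609
  ψ₁ = 0.609: g = 0.0322, g' = -0.757 → ψ₁ = 0.652
Converged at ψ₁ = 0.652.
Drum-1 compositions:
  n-heptane: x = 0.170, y = 0.542
  ethylbenzene: x = 0.306, y = 0.291
  n-decane: x = 0.524, y = 0.168
Drum-2 feed = drum-1 vapor: z₂ = (0.5416, 0.2907, 0.1678).
Drum 2:
Let ψ₂ = V/F and solve Σ zᵢ(Kᵢ−1)/(1+ψ₂(Kᵢ−1)) = 0.
g(0) = ΣzᵢKᵢ − 1 = 0.420 and g(1) = 1 − Σzᵢ/Kᵢ = -0.449, so a root lies in (0, 1).
Iterate (Newton) starting at ψ₂ = 0.62:
  ψ₂ = 0.620: g = -0.0060, g' = -0.693 → ψ₂ = 0.611
Converged at ψ₂ = 0.611.
  n-heptane: x = 0.312, y = 0.687
  ethylbenzene: x = 0.367, y = 0.242
  n-decane: x = 0.321, y = 0.071

x_ethylbenzene (drum 2) = 0.367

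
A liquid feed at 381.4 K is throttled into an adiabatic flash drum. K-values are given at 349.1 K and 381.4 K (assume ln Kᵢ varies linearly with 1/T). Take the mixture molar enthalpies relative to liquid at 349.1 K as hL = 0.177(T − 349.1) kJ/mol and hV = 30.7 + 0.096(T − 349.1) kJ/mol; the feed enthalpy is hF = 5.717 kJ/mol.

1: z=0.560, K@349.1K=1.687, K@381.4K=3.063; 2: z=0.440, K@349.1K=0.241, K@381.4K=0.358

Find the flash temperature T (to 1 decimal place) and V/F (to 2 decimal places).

T = 351.5 K, V/F = 0.17

Adiabatic flash: solve Rachford–Rice at each trial T, then check hF = ψ·hV(T) + (1−ψ)·hL(T).
  T = 349.1 K: K = (1.687, 0.241), RR gives ψ = 0.097, H_out = 2.989 kJ/mol
  T = 381.4 K: K = (3.063, 0.358), RR gives ψ = 0.659, H_out = 24.224 kJ/mol
  T = 365.2 K: K = (2.301, 0.296), RR gives ψ = 0.457, H_out = 16.297 kJ/mol
  T = 357.1 K: K = (1.975, 0.268), RR gives ψ = 0.313, H_out = 10.836 kJ/mol
  T = 353.1 K: K = (1.827, 0.254), RR gives ψ = 0.219, H_out = 7.354 kJ/mol
  T = 351.1 K: K = (1.756, 0.248), RR gives ψ = 0.162, H_out = 5.308 kJ/mol
Linear interpolation between T = 351.1 (H_out = 5.308) and T = 353.1 (H_out = 7.354) on hF = 5.717 gives T ≈ 351.5 K, at which ψ = 0.17.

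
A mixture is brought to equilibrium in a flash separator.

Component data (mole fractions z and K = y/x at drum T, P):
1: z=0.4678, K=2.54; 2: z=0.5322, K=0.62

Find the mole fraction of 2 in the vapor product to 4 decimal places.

Let ψ = V/F and solve Σ zᵢ(Kᵢ−1)/(1+ψ(Kᵢ−1)) = 0.
Check two-phase: ΣzᵢKᵢ = 1.5182 > 1 and Σzᵢ/Kᵢ = 1.0426 > 1, so g(0) = 0.5182 > 0 and g(1) = -0.0426 < 0.
Newton–Raphson from ψ = 0.53:
  ψ = 0.5300: g = 0.14342, g' = -0.4568 → ψ = 0.8439
  ψ = 0.8439: g = 0.01556, g' = -0.3763 → ψ = 0.8853
  ψ = 0.8853: g = 0.00007, g' = -0.3732 → ψ = 0.8855
Converged at ψ = 0.8855.
Compositions from xᵢ = zᵢ/(1+ψ(Kᵢ−1)), yᵢ = Kᵢxᵢ:
  1: x = 0.1979, y = 0.5027
  2: x = 0.8021, y = 0.4973

y_2 = 0.4973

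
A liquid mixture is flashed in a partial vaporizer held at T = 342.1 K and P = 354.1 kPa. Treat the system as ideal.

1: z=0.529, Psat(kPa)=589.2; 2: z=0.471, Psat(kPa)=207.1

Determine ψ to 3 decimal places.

ψ = 0.565

Raoult's law: Kᵢ = Pᵢˢᵃᵗ/P = Pᵢˢᵃᵗ/354.1.
  K_1 = 589.2/354.1 = 1.66394, K_2 = 207.1/354.1 = 0.58486
Newton–Raphson from ψ = 0.5:
  ψ = 0.500: g = 0.0169, g' = -0.261 → ψ = 0.565
Converged at ψ = 0.565.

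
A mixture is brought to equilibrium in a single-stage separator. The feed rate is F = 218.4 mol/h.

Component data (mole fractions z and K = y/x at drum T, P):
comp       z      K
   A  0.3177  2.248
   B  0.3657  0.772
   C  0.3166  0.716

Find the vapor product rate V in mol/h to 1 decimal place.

V = 153.1 mol/h

Rachford–Rice: g(ψ) = Σ zᵢ(Kᵢ−1)/(1+ψ(Kᵢ−1)) = 0.
Feasibility: ΣzᵢKᵢ = 1.2232, Σzᵢ/Kᵢ = 1.0572 — both > 1, two phases present.
Newton iteration, ψ⁰ = 0.53:
  ψ = 0.5300: g = 0.03796, g' = -0.2392 → ψ = 0.6887
  ψ = 0.6887: g = 0.00255, g' = -0.2093 → ψ = 0.7008
  ψ = 0.7008: g = 0.00001, g' = -0.2075 → ψ = 0.7009
Converged at ψ = 0.7009.
Then V = ψ·F = 0.7009·218.4 = 153.1 mol/h and L = F − V = 65.3 mol/h.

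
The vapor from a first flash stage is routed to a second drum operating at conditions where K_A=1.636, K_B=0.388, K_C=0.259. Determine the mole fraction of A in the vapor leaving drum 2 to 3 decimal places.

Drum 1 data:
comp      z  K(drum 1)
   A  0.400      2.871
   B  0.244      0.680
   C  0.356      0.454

Drum 1:
Rachford–Rice: g(ψ₁) = Σ zᵢ(Kᵢ−1)/(1+ψ₁(Kᵢ−1)) = 0.
Check two-phase: ΣzᵢKᵢ = 1.476 > 1 and Σzᵢ/Kᵢ = 1.282 > 1, so g(0) = 0.476 > 0 and g(1) = -0.282 < 0.
Iterate (Newton) starting at ψ₁ = 0.64:
  ψ₁ = 0.640: g = -0.0564, g' = -0.580 → ψ₁ = 0.543
  ψ₁ = 0.543: g = 0.0006, g' = -0.596 → ψ₁ = 0.544
Converged at ψ₁ = 0.544.
Drum-1 compositions:
  A: x = 0.198, y = 0.569
  B: x = 0.295, y = 0.201
  C: x = 0.506, y = 0.230
Drum-2 feed = drum-1 vapor: z₂ = (0.5693, 0.2009, 0.2299).
Drum 2:
Rachford–Rice: g(ψ₂) = Σ zᵢ(Kᵢ−1)/(1+ψ₂(Kᵢ−1)) = 0.
Check two-phase: ΣzᵢKᵢ = 1.069 > 1 and Σzᵢ/Kᵢ = 1.753 > 1, so g(0) = 0.069 > 0 and g(1) = -0.753 < 0.
Newton–Raphson from ψ₂ = 0.45:
  ψ₂ = 0.450: g = -0.1437, g' = -0.567 → ψ₂ = 0.196
  ψ₂ = 0.196: g = -0.0172, g' = -0.452 → ψ₂ = 0.158
Converged at ψ₂ = 0.158.
  A: x = 0.517, y = 0.846
  B: x = 0.222, y = 0.086
  C: x = 0.260, y = 0.067

y_A (drum 2) = 0.846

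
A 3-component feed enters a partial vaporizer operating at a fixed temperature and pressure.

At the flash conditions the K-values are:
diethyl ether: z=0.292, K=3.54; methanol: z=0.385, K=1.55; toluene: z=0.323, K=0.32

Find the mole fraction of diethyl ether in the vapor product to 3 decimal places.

y_diethyl ether = 0.372

Rachford–Rice: g(β) = Σ zᵢ(Kᵢ−1)/(1+β(Kᵢ−1)) = 0.
Check two-phase: ΣzᵢKᵢ = 1.734 > 1 and Σzᵢ/Kᵢ = 1.340 > 1, so g(0) = 0.734 > 0 and g(1) = -0.340 < 0.
Newton iteration, β⁰ = 0.5:
  β = 0.500: g = 0.1600, g' = -0.780 → β = 0.705
  β = 0.705: g = -0.0037, g' = -0.854 → β = 0.701
Converged at β = 0.701.
Compositions from xᵢ = zᵢ/(1+β(Kᵢ−1)), yᵢ = Kᵢxᵢ:
  diethyl ether: x = 0.105, y = 0.372
  methanol: x = 0.278, y = 0.431
  toluene: x = 0.617, y = 0.197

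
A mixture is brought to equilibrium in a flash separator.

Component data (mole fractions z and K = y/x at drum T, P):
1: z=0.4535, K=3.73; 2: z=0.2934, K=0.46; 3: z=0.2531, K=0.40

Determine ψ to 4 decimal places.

ψ = 0.5974

Let ψ = V/F and solve Σ zᵢ(Kᵢ−1)/(1+ψ(Kᵢ−1)) = 0.
g(0) = ΣzᵢKᵢ − 1 = 0.9278 and g(1) = 1 − Σzᵢ/Kᵢ = -0.3922, so a root lies in (0, 1).
Iterate (Newton) starting at ψ = 0.45:
  ψ = 0.4500: g = 0.13823, g' = -1.0009 → ψ = 0.5881
  ψ = 0.5881: g = 0.00832, g' = -0.8991 → ψ = 0.5974
Converged at ψ = 0.5974.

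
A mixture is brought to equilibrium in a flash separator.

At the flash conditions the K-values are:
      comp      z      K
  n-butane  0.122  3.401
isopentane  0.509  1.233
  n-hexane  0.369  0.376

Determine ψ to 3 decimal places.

ψ = 0.295

Newton iteration, ψ⁰ = 0.42:
  ψ = 0.420: g = -0.0582, g' = -0.461 → ψ = 0.294
  ψ = 0.294: g = 0.0008, g' = -0.481 → ψ = 0.295
Converged at ψ = 0.295.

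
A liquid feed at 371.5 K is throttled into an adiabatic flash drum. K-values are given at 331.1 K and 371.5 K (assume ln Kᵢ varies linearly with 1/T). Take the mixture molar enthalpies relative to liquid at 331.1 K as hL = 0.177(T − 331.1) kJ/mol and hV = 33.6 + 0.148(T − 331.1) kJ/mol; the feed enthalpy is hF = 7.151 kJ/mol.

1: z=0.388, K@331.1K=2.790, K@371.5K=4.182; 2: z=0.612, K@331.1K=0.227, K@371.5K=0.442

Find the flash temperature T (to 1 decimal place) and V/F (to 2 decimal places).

T = 335.0 K, V/F = 0.19

Adiabatic flash: solve Rachford–Rice at each trial T, then check hF = ψ·hV(T) + (1−ψ)·hL(T).
  T = 331.1 K: K = (2.790, 0.227), RR gives ψ = 0.160, H_out = 5.377 kJ/mol
  T = 371.5 K: K = (4.182, 0.442), RR gives ψ = 0.503, H_out = 23.463 kJ/mol
  T = 351.3 K: K = (3.456, 0.323), RR gives ψ = 0.324, H_out = 14.266 kJ/mol
  T = 341.2 K: K = (3.115, 0.272), RR gives ψ = 0.244, H_out = 9.905 kJ/mol
  T = 336.1 K: K = (2.949, 0.249), RR gives ψ = 0.202, H_out = 7.656 kJ/mol
  T = 333.6 K: K = (2.869, 0.238), RR gives ψ = 0.182, H_out = 6.528 kJ/mol
  T = 334.9 K: K = (2.910, 0.243), RR gives ψ = 0.192, H_out = 7.117 kJ/mol
Linear interpolation between T = 334.9 (H_out = 7.117) and T = 336.1 (H_out = 7.656) on hF = 7.151 gives T ≈ 335.0 K, at which ψ = 0.19.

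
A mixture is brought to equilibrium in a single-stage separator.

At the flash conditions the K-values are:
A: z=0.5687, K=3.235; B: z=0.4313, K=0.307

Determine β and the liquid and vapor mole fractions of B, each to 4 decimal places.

Material balance + equilibrium reduce to Σ zᵢ(Kᵢ−1)/(1+β(Kᵢ−1)) = 0.
g(0) = ΣzᵢKᵢ − 1 = 0.9722 and g(1) = 1 − Σzᵢ/Kᵢ = -0.5807, so a root lies in (0, 1).
Binary case is linear: z₁(K₁−1)(1+β(K₂−1)) + z₂(K₂−1)(1+β(K₁−1)) = 0
⇒ β = [z₁(K₁−1)+z₂(K₂−1)] / [−(K₁−1)(K₂−1)] = 0.97215/1.54886 = 0.6277
Compositions from xᵢ = zᵢ/(1+β(Kᵢ−1)), yᵢ = Kᵢxᵢ:
  A: x = 0.2367, y = 0.7657
  B: x = 0.7633, y = 0.2343

β = 0.6277, x_B = 0.7633, y_B = 0.2343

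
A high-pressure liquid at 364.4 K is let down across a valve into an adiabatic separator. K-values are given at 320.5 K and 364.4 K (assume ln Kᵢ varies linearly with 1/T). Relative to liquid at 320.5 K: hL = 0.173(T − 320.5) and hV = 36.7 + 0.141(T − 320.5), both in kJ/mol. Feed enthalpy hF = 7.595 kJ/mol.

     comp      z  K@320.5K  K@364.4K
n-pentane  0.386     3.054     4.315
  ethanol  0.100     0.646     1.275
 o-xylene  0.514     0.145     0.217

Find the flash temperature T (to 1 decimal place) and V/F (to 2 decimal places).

T = 321.6 K, V/F = 0.20

Adiabatic flash: solve Rachford–Rice at each trial T, then check hF = ψ·hV(T) + (1−ψ)·hL(T).
  T = 320.5 K: K = (3.054, 0.646, 0.145), RR gives ψ = 0.195, H_out = 7.174 kJ/mol
  T = 364.4 K: K = (4.315, 1.275, 0.217), RR gives ψ = 0.392, H_out = 21.445 kJ/mol
  T = 342.4 K: K = (3.669, 0.927, 0.180), RR gives ψ = 0.304, H_out = 14.720 kJ/mol
  T = 331.4 K: K = (3.356, 0.778, 0.162), RR gives ψ = 0.253, H_out = 11.071 kJ/mol
  T = 325.9 K: K = (3.203, 0.709, 0.153), RR gives ψ = 0.225, H_out = 9.146 kJ/mol
  T = 323.2 K: K = (3.128, 0.677, 0.149), RR gives ψ = 0.210, H_out = 8.171 kJ/mol
  T = 321.9 K: K = (3.092, 0.662, 0.147), RR gives ψ = 0.203, H_out = 7.694 kJ/mol
Linear interpolation between T = 320.5 (H_out = 7.174) and T = 321.9 (H_out = 7.694) on hF = 7.595 gives T ≈ 321.6 K, at which ψ = 0.20.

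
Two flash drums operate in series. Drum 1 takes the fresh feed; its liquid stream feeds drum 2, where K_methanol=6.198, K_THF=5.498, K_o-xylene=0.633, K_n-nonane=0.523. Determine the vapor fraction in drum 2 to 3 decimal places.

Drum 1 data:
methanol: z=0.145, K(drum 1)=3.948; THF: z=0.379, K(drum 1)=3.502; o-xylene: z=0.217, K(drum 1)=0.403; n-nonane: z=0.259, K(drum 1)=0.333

V/F (drum 2) = 0.283

Drum 1:
Rachford–Rice: g(ψ₁) = Σ zᵢ(Kᵢ−1)/(1+ψ₁(Kᵢ−1)) = 0.
g(0) = ΣzᵢKᵢ − 1 = 1.073 and g(1) = 1 − Σzᵢ/Kᵢ = -0.461, so a root lies in (0, 1).
Newton iteration, ψ₁⁰ = 0.59:
  ψ₁ = 0.590: g = 0.0542, g' = -1.052 → ψ₁ = 0.641
Converged at ψ₁ = 0.641.
Drum-1 compositions:
  methanol: x = 0.050, y = 0.198
  THF: x = 0.145, y = 0.510
  o-xylene: x = 0.352, y = 0.142
  n-nonane: x = 0.453, y = 0.151
Drum-2 feed = drum-1 liquid: z₂ = (0.0502, 0.1455, 0.3517, 0.4527).
Drum 2:
Newton iteration, ψ₂⁰ = 0.68:
  ψ₂ = 0.680: g = -0.2728, g' = -0.554 → ψ₂ = 0.188
  ψ₂ = 0.188: g = 0.1109, g' = -1.391 → ψ₂ = 0.268
  ψ₂ = 0.268: g = 0.0154, g' = -1.037 → ψ₂ = 0.282
  ψ₂ = 0.282: g = 0.0004, g' = -0.990 → ψ₂ = 0.283
Converged at ψ₂ = 0.283.
  methanol: x = 0.020, y = 0.126
  THF: x = 0.064, y = 0.352
  o-xylene: x = 0.392, y = 0.248
  n-nonane: x = 0.523, y = 0.274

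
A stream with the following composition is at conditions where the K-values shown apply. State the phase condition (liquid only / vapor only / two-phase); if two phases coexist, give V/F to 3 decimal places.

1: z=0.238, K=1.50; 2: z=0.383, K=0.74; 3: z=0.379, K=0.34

ΣzᵢKᵢ = 0.769; Σzᵢ/Kᵢ = 1.791.
Since ΣzᵢKᵢ < 1 the mixture is below its bubble point — single liquid phase.

liquid only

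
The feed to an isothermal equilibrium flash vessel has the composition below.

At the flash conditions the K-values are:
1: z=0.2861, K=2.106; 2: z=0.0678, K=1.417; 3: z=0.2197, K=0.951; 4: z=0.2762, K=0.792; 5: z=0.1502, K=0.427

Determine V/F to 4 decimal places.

Newton–Raphson from V/F = 0.31:
  V/F = 0.3100: g = 0.08368, g' = -0.2904 → V/F = 0.5981
  V/F = 0.5981: g = 0.00543, g' = -0.2646 → V/F = 0.6186
Converged at V/F = 0.6186.

V/F = 0.6186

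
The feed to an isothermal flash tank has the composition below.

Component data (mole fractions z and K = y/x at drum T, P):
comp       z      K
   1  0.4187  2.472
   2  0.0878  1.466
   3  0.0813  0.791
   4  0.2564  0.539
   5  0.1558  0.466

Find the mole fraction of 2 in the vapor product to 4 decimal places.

Material balance + equilibrium reduce to Σ zᵢ(Kᵢ−1)/(1+V/F(Kᵢ−1)) = 0.
Check two-phase: ΣzᵢKᵢ = 1.4389 > 1 and Σzᵢ/Kᵢ = 1.1421 > 1, so g(0) = 0.4389 > 0 and g(1) = -0.1421 < 0.
Newton iteration, V/F⁰ = 0.32:
  V/F = 0.3200: g = 0.19737, g' = -0.5774 → V/F = 0.6618
  V/F = 0.6618: g = 0.02496, g' = -0.4678 → V/F = 0.7152
Converged at V/F = 0.7152.
Compositions from xᵢ = zᵢ/(1+V/F(Kᵢ−1)), yᵢ = Kᵢxᵢ:
  1: x = 0.2040, y = 0.5042
  2: x = 0.0659, y = 0.0965
  3: x = 0.0956, y = 0.0756
  4: x = 0.3825, y = 0.2062
  5: x = 0.2521, y = 0.1175

y_2 = 0.0965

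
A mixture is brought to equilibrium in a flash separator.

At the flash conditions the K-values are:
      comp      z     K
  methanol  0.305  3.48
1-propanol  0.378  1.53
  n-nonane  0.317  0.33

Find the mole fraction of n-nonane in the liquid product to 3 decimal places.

Material balance + equilibrium reduce to Σ zᵢ(Kᵢ−1)/(1+β(Kᵢ−1)) = 0.
Feasibility: ΣzᵢKᵢ = 1.744, Σzᵢ/Kᵢ = 1.295 — both > 1, two phases present.
Newton iteration, β⁰ = 0.5:
  β = 0.500: g = 0.1767, g' = -0.762 → β = 0.732
  β = 0.732: g = -0.0037, g' = -0.840 → β = 0.727
Converged at β = 0.727.
Compositions from xᵢ = zᵢ/(1+β(Kᵢ−1)), yᵢ = Kᵢxᵢ:
  methanol: x = 0.109, y = 0.379
  1-propanol: x = 0.273, y = 0.417
  n-nonane: x = 0.618, y = 0.204

x_n-nonane = 0.618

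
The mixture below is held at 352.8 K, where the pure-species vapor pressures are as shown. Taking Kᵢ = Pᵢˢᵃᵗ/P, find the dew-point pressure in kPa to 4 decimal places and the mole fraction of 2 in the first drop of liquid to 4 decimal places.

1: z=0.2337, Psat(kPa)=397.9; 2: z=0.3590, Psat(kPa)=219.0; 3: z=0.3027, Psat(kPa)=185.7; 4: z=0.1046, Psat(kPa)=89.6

At the dew point ψ → 1, so Σzᵢ/Kᵢ = 1 with Kᵢ = Pᵢˢᵃᵗ/P ⇒ 1/P = Σzᵢ/Pᵢˢᵃᵗ.
1/P = 0.2337/397.9 + 0.3590/219.0 + 0.3027/185.7 + 0.1046/89.6 = 0.0050241 ⇒ P = 199.0421 kPa
xᵢ = zᵢP/Pᵢˢᵃᵗ ⇒ x_2 = 0.3590·199.0421/219.0 = 0.3263

Pdew = 199.0421 kPa, x_2 = 0.3263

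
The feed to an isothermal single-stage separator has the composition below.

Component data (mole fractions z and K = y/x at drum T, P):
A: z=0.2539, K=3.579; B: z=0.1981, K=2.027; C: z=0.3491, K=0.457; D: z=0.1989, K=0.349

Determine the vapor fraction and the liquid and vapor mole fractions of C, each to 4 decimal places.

Let ψ = V/F and solve Σ zᵢ(Kᵢ−1)/(1+ψ(Kᵢ−1)) = 0.
Feasibility: ΣzᵢKᵢ = 1.5392, Σzᵢ/Kᵢ = 1.5025 — both > 1, two phases present.
Newton–Raphson from ψ = 0.31:
  ψ = 0.3100: g = 0.12805, g' = -0.9229 → ψ = 0.4488
  ψ = 0.4488: g = 0.00923, g' = -0.8089 → ψ = 0.4602
Converged at ψ = 0.4602.
Compositions from xᵢ = zᵢ/(1+ψ(Kᵢ−1)), yᵢ = Kᵢxᵢ:
  A: x = 0.1161, y = 0.4155
  B: x = 0.1345, y = 0.2727
  C: x = 0.4654, y = 0.2127
  D: x = 0.2840, y = 0.0991

ψ = 0.4602, x_C = 0.4654, y_C = 0.2127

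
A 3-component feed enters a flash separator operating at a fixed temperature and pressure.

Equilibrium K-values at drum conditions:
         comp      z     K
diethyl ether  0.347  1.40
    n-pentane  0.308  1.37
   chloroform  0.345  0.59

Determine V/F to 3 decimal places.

Newton–Raphson from V/F = 0.39:
  V/F = 0.390: g = 0.0513, g' = -0.156 → V/F = 0.719
  V/F = 0.719: g = -0.0028, g' = -0.176 → V/F = 0.703
Converged at V/F = 0.703.

V/F = 0.703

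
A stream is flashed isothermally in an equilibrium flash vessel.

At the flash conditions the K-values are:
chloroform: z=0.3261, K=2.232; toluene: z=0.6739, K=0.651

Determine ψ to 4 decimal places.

ψ = 0.3874

Iterate (Newton) starting at ψ = 0.51:
  ψ = 0.5100: g = -0.03939, g' = -0.3082 → ψ = 0.3822
  ψ = 0.3822: g = 0.00176, g' = -0.3381 → ψ = 0.3874
Converged at ψ = 0.3874.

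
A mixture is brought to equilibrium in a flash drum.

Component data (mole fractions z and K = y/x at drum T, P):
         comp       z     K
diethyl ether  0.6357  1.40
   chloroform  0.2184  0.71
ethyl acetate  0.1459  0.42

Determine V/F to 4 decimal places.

Newton–Raphson from V/F = 0.5:
  V/F = 0.5000: g = 0.01864, g' = -0.1931 → V/F = 0.5965
  V/F = 0.5965: g = -0.00067, g' = -0.2079 → V/F = 0.5933
Converged at V/F = 0.5933.

V/F = 0.5933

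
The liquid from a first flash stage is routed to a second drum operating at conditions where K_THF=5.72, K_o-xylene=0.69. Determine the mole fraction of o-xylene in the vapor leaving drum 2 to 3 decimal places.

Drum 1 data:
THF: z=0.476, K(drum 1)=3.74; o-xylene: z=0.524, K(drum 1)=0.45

y_o-xylene (drum 2) = 0.647

Drum 1:
Material balance + equilibrium reduce to Σ zᵢ(Kᵢ−1)/(1+ψ₁(Kᵢ−1)) = 0.
Feasibility: ΣzᵢKᵢ = 2.016, Σzᵢ/Kᵢ = 1.292 — both > 1, two phases present.
Binary case is linear: z₁(K₁−1)(1+ψ₁(K₂−1)) + z₂(K₂−1)(1+ψ₁(K₁−1)) = 0
⇒ ψ₁ = [z₁(K₁−1)+z₂(K₂−1)] / [−(K₁−1)(K₂−1)] = 1.0160/1.5070 = 0.674
Drum-1 compositions:
  THF: x = 0.167, y = 0.625
  o-xylene: x = 0.833, y = 0.375
Drum-2 feed = drum-1 liquid: z₂ = (0.1672, 0.8328).
Drum 2:
Material balance + equilibrium reduce to Σ zᵢ(Kᵢ−1)/(1+ψ₂(Kᵢ−1)) = 0.
Check two-phase: ΣzᵢKᵢ = 1.531 > 1 and Σzᵢ/Kᵢ = 1.236 > 1, so g(0) = 0.531 > 0 and g(1) = -0.236 < 0.
Iterate (Newton) starting at ψ₂ = 0.5:
  ψ₂ = 0.500: g = -0.0707, g' = -0.442 → ψ₂ = 0.340
  ψ₂ = 0.340: g = 0.0143, g' = -0.649 → ψ₂ = 0.362
  ψ₂ = 0.362: g = 0.0004, g' = -0.609 → ψ₂ = 0.363
Converged at ψ₂ = 0.363.
  THF: x = 0.062, y = 0.353
  o-xylene: x = 0.938, y = 0.647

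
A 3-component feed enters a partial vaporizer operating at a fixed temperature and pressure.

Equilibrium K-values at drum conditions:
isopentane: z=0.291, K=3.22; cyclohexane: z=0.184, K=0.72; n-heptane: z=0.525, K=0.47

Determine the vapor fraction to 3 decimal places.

Newton–Raphson from ψ = 0.5:
  ψ = 0.500: g = -0.1323, g' = -0.615 → ψ = 0.285
  ψ = 0.285: g = 0.0121, g' = -0.760 → ψ = 0.301
Converged at ψ = 0.301.

ψ = 0.301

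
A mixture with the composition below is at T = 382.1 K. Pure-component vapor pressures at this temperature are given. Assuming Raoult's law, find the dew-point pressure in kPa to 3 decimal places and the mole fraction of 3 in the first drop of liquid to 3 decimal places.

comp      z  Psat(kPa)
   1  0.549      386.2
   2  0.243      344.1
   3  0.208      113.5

Pdew = 252.504 kPa, x_3 = 0.463

At the dew point ψ → 1, so Σzᵢ/Kᵢ = 1 with Kᵢ = Pᵢˢᵃᵗ/P ⇒ 1/P = Σzᵢ/Pᵢˢᵃᵗ.
1/P = 0.549/386.2 + 0.243/344.1 + 0.208/113.5 = 0.003960 ⇒ P = 252.504 kPa
xᵢ = zᵢP/Pᵢˢᵃᵗ ⇒ x_3 = 0.208·252.504/113.5 = 0.463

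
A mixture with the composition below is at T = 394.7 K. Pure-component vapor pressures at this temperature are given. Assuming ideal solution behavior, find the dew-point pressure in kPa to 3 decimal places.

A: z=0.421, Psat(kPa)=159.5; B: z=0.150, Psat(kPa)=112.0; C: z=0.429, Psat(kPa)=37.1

At the dew point ψ → 1, so Σzᵢ/Kᵢ = 1 with Kᵢ = Pᵢˢᵃᵗ/P ⇒ 1/P = Σzᵢ/Pᵢˢᵃᵗ.
1/P = 0.421/159.5 + 0.150/112.0 + 0.429/37.1 = 0.015542 ⇒ P = 64.341 kPa

Pdew = 64.341 kPa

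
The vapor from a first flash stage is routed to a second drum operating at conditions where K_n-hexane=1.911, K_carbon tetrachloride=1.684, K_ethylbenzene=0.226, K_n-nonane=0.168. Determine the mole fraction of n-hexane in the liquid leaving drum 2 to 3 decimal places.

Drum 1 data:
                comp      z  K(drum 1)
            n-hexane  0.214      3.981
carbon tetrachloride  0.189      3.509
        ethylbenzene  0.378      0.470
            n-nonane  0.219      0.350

x_n-hexane (drum 2) = 0.259

Drum 1:
Material balance + equilibrium reduce to Σ zᵢ(Kᵢ−1)/(1+ψ₁(Kᵢ−1)) = 0.
g(0) = ΣzᵢKᵢ − 1 = 0.769 and g(1) = 1 − Σzᵢ/Kᵢ = -0.538, so a root lies in (0, 1).
Newton iteration, ψ₁⁰ = 0.41:
  ψ₁ = 0.410: g = 0.0708, g' = -1.019 → ψ₁ = 0.479
  ψ₁ = 0.479: g = 0.0025, g' = -0.954 → ψ₁ = 0.482
Converged at ψ₁ = 0.482.
Drum-1 compositions:
  n-hexane: x = 0.088, y = 0.350
  carbon tetrachloride: x = 0.086, y = 0.300
  ethylbenzene: x = 0.508, y = 0.239
  n-nonane: x = 0.319, y = 0.112
Drum-2 feed = drum-1 vapor: z₂ = (0.3496, 0.3002, 0.2386, 0.1116).
Drum 2:
Let ψ₂ = V/F and solve Σ zᵢ(Kᵢ−1)/(1+ψ₂(Kᵢ−1)) = 0.
Check two-phase: ΣzᵢKᵢ = 1.246 > 1 and Σzᵢ/Kᵢ = 2.081 > 1, so g(0) = 0.246 > 0 and g(1) = -1.081 < 0.
Newton iteration, ψ₂⁰ = 0.68:
  ψ₂ = 0.680: g = -0.2670, g' = -1.223 → ψ₂ = 0.462
  ψ₂ = 0.462: g = -0.0580, g' = -0.775 → ψ₂ = 0.387
  ψ₂ = 0.387: g = -0.0028, g' = -0.706 → ψ₂ = 0.383
Converged at ψ₂ = 0.383.
  n-hexane: x = 0.259, y = 0.495
  carbon tetrachloride: x = 0.238, y = 0.401
  ethylbenzene: x = 0.339, y = 0.077
  n-nonane: x = 0.164, y = 0.028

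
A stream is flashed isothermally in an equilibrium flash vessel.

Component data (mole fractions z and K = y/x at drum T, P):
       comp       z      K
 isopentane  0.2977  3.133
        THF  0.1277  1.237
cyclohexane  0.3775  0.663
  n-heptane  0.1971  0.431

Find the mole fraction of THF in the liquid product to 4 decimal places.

x_THF = 0.1130

Material balance + equilibrium reduce to Σ zᵢ(Kᵢ−1)/(1+β(Kᵢ−1)) = 0.
Feasibility: ΣzᵢKᵢ = 1.4259, Σzᵢ/Kᵢ = 1.2249 — both > 1, two phases present.
Newton iteration, β⁰ = 0.3:
  β = 0.3000: g = 0.13871, g' = -0.6557 → β = 0.5115
  β = 0.5115: g = 0.01875, g' = -0.5050 → β = 0.5487
  β = 0.5487: g = 0.00024, g' = -0.4926 → β = 0.5491
Converged at β = 0.5491.
Compositions from xᵢ = zᵢ/(1+β(Kᵢ−1)), yᵢ = Kᵢxᵢ:
  isopentane: x = 0.1371, y = 0.4296
  THF: x = 0.1130, y = 0.1398
  cyclohexane: x = 0.4632, y = 0.3071
  n-heptane: x = 0.2867, y = 0.1236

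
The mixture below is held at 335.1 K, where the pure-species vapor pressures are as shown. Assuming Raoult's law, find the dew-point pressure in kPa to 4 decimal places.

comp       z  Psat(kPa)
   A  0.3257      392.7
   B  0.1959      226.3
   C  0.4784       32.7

Pdew = 61.2557 kPa

At the dew point ψ → 1, so Σzᵢ/Kᵢ = 1 with Kᵢ = Pᵢˢᵃᵗ/P ⇒ 1/P = Σzᵢ/Pᵢˢᵃᵗ.
1/P = 0.3257/392.7 + 0.1959/226.3 + 0.4784/32.7 = 0.0163250 ⇒ P = 61.2557 kPa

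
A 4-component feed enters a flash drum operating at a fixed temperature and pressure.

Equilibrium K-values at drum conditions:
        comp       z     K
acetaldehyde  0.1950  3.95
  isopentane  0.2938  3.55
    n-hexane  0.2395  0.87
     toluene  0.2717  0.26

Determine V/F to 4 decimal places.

V/F = 0.7049

Material balance + equilibrium reduce to Σ zᵢ(Kᵢ−1)/(1+V/F(Kᵢ−1)) = 0.
Feasibility: ΣzᵢKᵢ = 2.0922, Σzᵢ/Kᵢ = 1.4524 — both > 1, two phases present.
Iterate (Newton) starting at V/F = 0.65:
  V/F = 0.6500: g = 0.05768, g' = -1.0271 → V/F = 0.7062
  V/F = 0.7062: g = -0.00132, g' = -1.0797 → V/F = 0.7049
Converged at V/F = 0.7049.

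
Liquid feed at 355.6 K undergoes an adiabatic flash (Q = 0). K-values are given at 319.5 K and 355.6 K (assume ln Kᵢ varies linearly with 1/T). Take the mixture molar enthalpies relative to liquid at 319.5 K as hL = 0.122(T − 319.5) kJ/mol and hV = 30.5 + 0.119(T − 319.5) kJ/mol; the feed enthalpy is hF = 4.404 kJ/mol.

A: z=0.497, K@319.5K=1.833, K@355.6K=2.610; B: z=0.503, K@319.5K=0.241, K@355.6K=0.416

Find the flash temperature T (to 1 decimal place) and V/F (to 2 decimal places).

T = 324.0 K, V/F = 0.13

Adiabatic flash: solve Rachford–Rice at each trial T, then check hF = ψ·hV(T) + (1−ψ)·hL(T).
  T = 319.5 K: K = (1.833, 0.241), RR gives ψ = 0.051, H_out = 1.555 kJ/mol
  T = 355.6 K: K = (2.610, 0.416), RR gives ψ = 0.539, H_out = 20.773 kJ/mol
  T = 337.6 K: K = (2.209, 0.322), RR gives ψ = 0.317, H_out = 11.845 kJ/mol
  T = 328.6 K: K = (2.019, 0.280), RR gives ψ = 0.196, H_out = 7.087 kJ/mol
  T = 324.1 K: K = (1.926, 0.260), RR gives ψ = 0.128, H_out = 4.477 kJ/mol
  T = 321.8 K: K = (1.879, 0.250), RR gives ψ = 0.091, H_out = 3.053 kJ/mol
Linear interpolation between T = 321.8 (H_out = 3.053) and T = 324.1 (H_out = 4.477) on hF = 4.404 gives T ≈ 324.0 K, at which ψ = 0.13.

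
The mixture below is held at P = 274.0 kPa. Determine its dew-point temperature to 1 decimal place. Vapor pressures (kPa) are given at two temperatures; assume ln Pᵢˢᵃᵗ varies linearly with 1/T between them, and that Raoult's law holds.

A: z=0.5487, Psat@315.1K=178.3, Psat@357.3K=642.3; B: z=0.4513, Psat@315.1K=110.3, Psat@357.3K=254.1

T = 342.1 K

Dew-point temperature: Σzᵢ·P/Pᵢˢᵃᵗ(T) = 1. Interpolate ln Pᵢˢᵃᵗ = aᵢ + bᵢ/T.
  T = 315.1 K: ΣzᵢP/Pᵢˢᵃᵗ = 1.9643
  T = 357.3 K: ΣzᵢP/Pᵢˢᵃᵗ = 0.7207
  T = 336.2 K: ΣzᵢP/Pᵢˢᵃᵗ = 1.1463
  T = 346.8 K: ΣzᵢP/Pᵢˢᵃᵗ = 0.9004
  T = 341.5 K: ΣzᵢP/Pᵢˢᵃᵗ = 1.0137
  T = 344.1 K: ΣzᵢP/Pᵢˢᵃᵗ = 0.9559
Interpolating between 341.5 K and 344.1 K gives T ≈ 342.1 K.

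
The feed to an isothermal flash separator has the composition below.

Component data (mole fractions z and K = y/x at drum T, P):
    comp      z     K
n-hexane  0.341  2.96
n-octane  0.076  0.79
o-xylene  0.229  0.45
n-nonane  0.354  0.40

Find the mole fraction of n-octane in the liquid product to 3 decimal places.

Newton–Raphson from V/F = 0.57:
  V/F = 0.570: g = -0.2087, g' = -0.738 → V/F = 0.287
  V/F = 0.287: g = 0.0045, g' = -0.824 → V/F = 0.293
Converged at V/F = 0.293.
Compositions from xᵢ = zᵢ/(1+V/F(Kᵢ−1)), yᵢ = Kᵢxᵢ:
  n-hexane: x = 0.217, y = 0.641
  n-octane: x = 0.081, y = 0.064
  o-xylene: x = 0.273, y = 0.123
  n-nonane: x = 0.429, y = 0.172

x_n-octane = 0.081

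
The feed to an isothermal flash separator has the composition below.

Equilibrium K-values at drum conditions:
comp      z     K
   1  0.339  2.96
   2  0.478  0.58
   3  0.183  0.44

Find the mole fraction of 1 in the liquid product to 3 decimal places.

x_1 = 0.190

Material balance + equilibrium reduce to Σ zᵢ(Kᵢ−1)/(1+ψ(Kᵢ−1)) = 0.
g(0) = ΣzᵢKᵢ − 1 = 0.361 and g(1) = 1 − Σzᵢ/Kᵢ = -0.355, so a root lies in (0, 1).
Newton iteration, ψ⁰ = 0.5:
  ψ = 0.500: g = -0.0609, g' = -0.578 → ψ = 0.395
  ψ = 0.395: g = 0.0024, g' = -0.630 → ψ = 0.399
Converged at ψ = 0.399.
Compositions from xᵢ = zᵢ/(1+ψ(Kᵢ−1)), yᵢ = Kᵢxᵢ:
  1: x = 0.190, y = 0.563
  2: x = 0.574, y = 0.333
  3: x = 0.236, y = 0.104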